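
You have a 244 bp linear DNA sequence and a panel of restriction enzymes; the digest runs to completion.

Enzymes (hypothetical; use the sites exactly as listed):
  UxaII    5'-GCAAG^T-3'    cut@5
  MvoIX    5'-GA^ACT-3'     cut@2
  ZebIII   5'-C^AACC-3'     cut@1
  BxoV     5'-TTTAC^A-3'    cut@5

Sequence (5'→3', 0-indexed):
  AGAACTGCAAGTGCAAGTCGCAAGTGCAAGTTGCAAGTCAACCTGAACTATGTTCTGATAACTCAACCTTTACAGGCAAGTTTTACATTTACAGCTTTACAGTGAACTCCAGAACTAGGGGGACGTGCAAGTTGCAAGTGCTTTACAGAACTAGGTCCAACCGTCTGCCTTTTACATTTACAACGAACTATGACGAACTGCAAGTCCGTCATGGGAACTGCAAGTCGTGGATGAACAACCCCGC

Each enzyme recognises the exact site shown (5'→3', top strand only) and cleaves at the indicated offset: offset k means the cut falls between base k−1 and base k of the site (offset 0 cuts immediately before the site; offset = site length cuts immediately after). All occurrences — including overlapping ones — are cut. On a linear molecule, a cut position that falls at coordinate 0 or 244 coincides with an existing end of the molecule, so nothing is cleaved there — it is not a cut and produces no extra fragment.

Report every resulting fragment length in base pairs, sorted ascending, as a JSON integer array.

[2,3,3,5,5,6,6,6,6,6,7,7,7,7,7,8,8,8,8,8,8,8,9,9,10,12,12,17,18,18]

Site scan:
  UxaII GCAAGT/5: at [6, 12, 19, 25, 32, 75, 126, 133, 199, 219] ⇒ [11, 17, 24, 30, 37, 80, 131, 138, 204, 224]
  MvoIX GAACT/2: at [1, 44, 103, 111, 147, 184, 194, 214] ⇒ [3, 46, 105, 113, 149, 186, 196, 216]
  ZebIII CAACC/1: at [38, 63, 157, 235] ⇒ [39, 64, 158, 236]
  BxoV TTTACA/5: at [68, 81, 87, 95, 141, 170, 176] ⇒ [73, 86, 92, 100, 146, 175, 181]

All cut coordinates (distinct, sorted): [3, 11, 17, 24, 30, 37, 39, 46, 64, 73, 80, 86, 92, 100, 105, 113, 131, 138, 146, 149, 158, 175, 181, 186, 196, 204, 216, 224, 236]

Fragment lengths:
  [0,3): 3 bp
  [3,11): 8 bp
  [11,17): 6 bp
  [17,24): 7 bp
  [24,30): 6 bp
  [30,37): 7 bp
  [37,39): 2 bp
  [39,46): 7 bp
  [46,64): 18 bp
  [64,73): 9 bp
  [73,80): 7 bp
  [80,86): 6 bp
  [86,92): 6 bp
  [92,100): 8 bp
  [100,105): 5 bp
  [105,113): 8 bp
  [113,131): 18 bp
  [131,138): 7 bp
  [138,146): 8 bp
  [146,149): 3 bp
  [149,158): 9 bp
  [158,175): 17 bp
  [175,181): 6 bp
  [181,186): 5 bp
  [186,196): 10 bp
  [196,204): 8 bp
  [204,216): 12 bp
  [216,224): 8 bp
  [224,236): 12 bp
  [236,244): 8 bp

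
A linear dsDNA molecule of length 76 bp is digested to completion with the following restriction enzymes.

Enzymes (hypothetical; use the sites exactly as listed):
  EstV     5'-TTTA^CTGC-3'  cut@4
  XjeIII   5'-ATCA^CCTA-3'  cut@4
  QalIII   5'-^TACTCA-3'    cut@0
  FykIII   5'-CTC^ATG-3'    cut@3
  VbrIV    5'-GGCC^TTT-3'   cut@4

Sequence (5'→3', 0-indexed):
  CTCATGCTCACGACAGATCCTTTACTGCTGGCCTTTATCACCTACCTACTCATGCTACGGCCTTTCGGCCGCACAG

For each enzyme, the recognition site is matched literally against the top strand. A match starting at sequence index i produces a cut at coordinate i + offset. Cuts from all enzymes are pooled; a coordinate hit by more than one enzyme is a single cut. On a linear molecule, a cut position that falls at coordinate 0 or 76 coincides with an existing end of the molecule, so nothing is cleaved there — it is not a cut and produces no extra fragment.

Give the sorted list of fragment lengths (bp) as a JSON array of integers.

Site scan:
  EstV TTTACTGC/4: at [20] ⇒ [24]
  XjeIII ATCACCTA/4: at [36] ⇒ [40]
  QalIII TACTCA/0: at [46] ⇒ [46]
  FykIII CTCATG/3: at [0, 48] ⇒ [3, 51]
  VbrIV GGCCTTT/4: at [29, 58] ⇒ [33, 62]

All cut coordinates (distinct, sorted): [3, 24, 33, 40, 46, 51, 62]

Fragments:
  [0,3): 3 bp
  [3,24): 21 bp
  [24,33): 9 bp
  [33,40): 7 bp
  [40,46): 6 bp
  [46,51): 5 bp
  [51,62): 11 bp
  [62,76): 14 bp

[3,5,6,7,9,11,14,21]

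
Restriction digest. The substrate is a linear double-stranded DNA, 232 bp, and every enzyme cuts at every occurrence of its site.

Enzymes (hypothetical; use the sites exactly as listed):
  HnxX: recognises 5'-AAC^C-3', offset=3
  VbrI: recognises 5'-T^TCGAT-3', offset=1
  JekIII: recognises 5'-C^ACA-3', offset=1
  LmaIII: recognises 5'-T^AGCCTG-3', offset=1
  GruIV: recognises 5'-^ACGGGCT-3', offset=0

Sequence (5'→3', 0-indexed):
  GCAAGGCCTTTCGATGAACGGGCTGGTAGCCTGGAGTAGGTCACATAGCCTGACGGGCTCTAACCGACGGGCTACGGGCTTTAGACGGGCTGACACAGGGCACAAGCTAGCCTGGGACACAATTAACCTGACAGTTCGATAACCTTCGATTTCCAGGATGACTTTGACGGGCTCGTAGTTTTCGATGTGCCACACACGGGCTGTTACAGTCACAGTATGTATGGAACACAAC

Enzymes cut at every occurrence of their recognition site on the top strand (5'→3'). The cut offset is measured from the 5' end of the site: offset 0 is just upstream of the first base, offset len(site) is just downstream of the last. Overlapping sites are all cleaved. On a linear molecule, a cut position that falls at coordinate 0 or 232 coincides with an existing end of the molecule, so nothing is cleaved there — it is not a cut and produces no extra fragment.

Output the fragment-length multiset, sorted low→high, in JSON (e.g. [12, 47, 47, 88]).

Scan for sites:
  HnxX (AACC, off=3): starts [61, 124, 140] → cuts [64, 127, 143]
  VbrI (TTCGAT, off=1): starts [9, 134, 144, 180] → cuts [10, 135, 145, 181]
  JekIII (CACA, off=1): starts [41, 93, 100, 117, 190, 192, 210, 226] → cuts [42, 94, 101, 118, 191, 193, 211, 227]
  LmaIII (TAGCCTG, off=1): starts [26, 45, 107] → cuts [27, 46, 108]
  GruIV (ACGGGCT, off=0): starts [17, 52, 66, 73, 84, 166, 195] → cuts [17, 52, 66, 73, 84, 166, 195]

Pooled cuts: [10, 17, 27, 42, 46, 52, 64, 66, 73, 84, 94, 101, 108, 118, 127, 135, 143, 145, 166, 181, 191, 193, 195, 211, 227]

Fragment lengths:
  [0,10): 10 bp
  [10,17): 7 bp
  [17,27): 10 bp
  [27,42): 15 bp
  [42,46): 4 bp
  [46,52): 6 bp
  [52,64): 12 bp
  [64,66): 2 bp
  [66,73): 7 bp
  [73,84): 11 bp
  [84,94): 10 bp
  [94,101): 7 bp
  [101,108): 7 bp
  [108,118): 10 bp
  [118,127): 9 bp
  [127,135): 8 bp
  [135,143): 8 bp
  [143,145): 2 bp
  [145,166): 21 bp
  [166,181): 15 bp
  [181,191): 10 bp
  [191,193): 2 bp
  [193,195): 2 bp
  [195,211): 16 bp
  [211,227): 16 bp
  [227,232): 5 bp

[2,2,2,2,4,5,6,7,7,7,7,8,8,9,10,10,10,10,10,11,12,15,15,16,16,21]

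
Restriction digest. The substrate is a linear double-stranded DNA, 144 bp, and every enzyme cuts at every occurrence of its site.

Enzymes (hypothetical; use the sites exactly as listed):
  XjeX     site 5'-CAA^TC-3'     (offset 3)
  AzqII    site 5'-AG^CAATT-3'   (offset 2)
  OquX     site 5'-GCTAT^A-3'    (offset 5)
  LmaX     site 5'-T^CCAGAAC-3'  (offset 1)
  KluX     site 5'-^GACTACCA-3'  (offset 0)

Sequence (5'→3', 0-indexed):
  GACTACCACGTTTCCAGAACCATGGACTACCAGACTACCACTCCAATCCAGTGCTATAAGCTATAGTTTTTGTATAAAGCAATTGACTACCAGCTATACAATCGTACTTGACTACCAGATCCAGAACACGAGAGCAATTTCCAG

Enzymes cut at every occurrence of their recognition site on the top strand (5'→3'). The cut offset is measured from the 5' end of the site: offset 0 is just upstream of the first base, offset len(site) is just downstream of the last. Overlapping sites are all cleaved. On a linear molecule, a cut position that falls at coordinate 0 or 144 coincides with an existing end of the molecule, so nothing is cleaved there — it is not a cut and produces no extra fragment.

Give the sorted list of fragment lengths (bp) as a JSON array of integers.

[4,5,7,8,8,10,11,11,11,13,13,14,14,15]

Scan for sites:
  XjeX CAATC/3: at [43, 98] ⇒ [46, 101]
  AzqII AGCAATT/2: at [77, 132] ⇒ [79, 134]
  OquX GCTATA/5: at [52, 59, 92] ⇒ [57, 64, 97]
  LmaX TCCAGAAC/1: at [12, 119] ⇒ [13, 120]
  KluX GACTACCA/0: at [0, 24, 32, 84, 109] ⇒ [24, 32, 84, 109] (position 0 is a terminus of the linear molecule — no cut)

Pooled cuts: [13, 24, 32, 46, 57, 64, 79, 84, 97, 101, 109, 120, 134]

Fragment lengths:
  [0,13): 13 bp
  [13,24): 11 bp
  [24,32): 8 bp
  [32,46): 14 bp
  [46,57): 11 bp
  [57,64): 7 bp
  [64,79): 15 bp
  [79,84): 5 bp
  [84,97): 13 bp
  [97,101): 4 bp
  [101,109): 8 bp
  [109,120): 11 bp
  [120,134): 14 bp
  [134,144): 10 bp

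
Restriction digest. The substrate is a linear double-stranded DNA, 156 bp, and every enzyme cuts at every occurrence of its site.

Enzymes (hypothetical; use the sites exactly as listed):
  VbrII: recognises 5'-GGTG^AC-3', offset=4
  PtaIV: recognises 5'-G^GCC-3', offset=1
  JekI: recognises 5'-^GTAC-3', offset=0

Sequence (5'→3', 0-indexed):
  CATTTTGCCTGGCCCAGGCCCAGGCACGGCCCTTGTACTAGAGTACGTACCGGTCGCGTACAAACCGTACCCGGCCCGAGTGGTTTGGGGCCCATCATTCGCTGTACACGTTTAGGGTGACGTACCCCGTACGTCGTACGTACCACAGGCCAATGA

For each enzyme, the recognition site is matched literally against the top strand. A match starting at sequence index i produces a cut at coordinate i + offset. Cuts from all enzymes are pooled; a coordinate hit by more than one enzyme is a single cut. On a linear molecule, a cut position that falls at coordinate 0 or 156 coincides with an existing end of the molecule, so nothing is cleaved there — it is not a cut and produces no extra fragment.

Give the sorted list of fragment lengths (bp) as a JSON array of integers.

Per-enzyme occurrences:
  VbrII (GGTGAC, off=4): starts [115] → cuts [119]
  PtaIV (GGCC, off=1): starts [10, 16, 27, 72, 88, 147] → cuts [11, 17, 28, 73, 89, 148]
  JekI (GTAC, off=0): starts [34, 42, 46, 57, 66, 103, 121, 128, 135, 139] → cuts [34, 42, 46, 57, 66, 103, 121, 128, 135, 139]

Pooled cuts: [11, 17, 28, 34, 42, 46, 57, 66, 73, 89, 103, 119, 121, 128, 135, 139, 148]

Fragment lengths:
  [0,11): 11 bp
  [11,17): 6 bp
  [17,28): 11 bp
  [28,34): 6 bp
  [34,42): 8 bp
  [42,46): 4 bp
  [46,57): 11 bp
  [57,66): 9 bp
  [66,73): 7 bp
  [73,89): 16 bp
  [89,103): 14 bp
  [103,119): 16 bp
  [119,121): 2 bp
  [121,128): 7 bp
  [128,135): 7 bp
  [135,139): 4 bp
  [139,148): 9 bp
  [148,156): 8 bp

[2,4,4,6,6,7,7,7,8,8,9,9,11,11,11,14,16,16]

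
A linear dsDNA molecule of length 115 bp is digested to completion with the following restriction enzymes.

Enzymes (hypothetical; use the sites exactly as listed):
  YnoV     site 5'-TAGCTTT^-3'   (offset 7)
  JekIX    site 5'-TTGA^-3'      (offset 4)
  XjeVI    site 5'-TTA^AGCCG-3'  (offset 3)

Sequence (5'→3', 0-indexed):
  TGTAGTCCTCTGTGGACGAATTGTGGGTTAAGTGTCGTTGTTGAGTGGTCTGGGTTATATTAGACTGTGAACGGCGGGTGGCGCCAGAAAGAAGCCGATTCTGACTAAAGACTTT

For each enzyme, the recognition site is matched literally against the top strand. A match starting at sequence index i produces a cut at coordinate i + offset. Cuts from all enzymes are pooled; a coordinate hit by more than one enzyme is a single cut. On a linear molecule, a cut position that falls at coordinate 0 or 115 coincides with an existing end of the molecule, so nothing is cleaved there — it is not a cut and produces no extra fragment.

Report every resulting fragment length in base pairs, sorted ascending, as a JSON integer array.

[44,71]

Per-enzyme occurrences:
  YnoV (TAGCTTT, off=7): no sites
  JekIX (TTGA, off=4): starts [40] → cuts [44]
  XjeVI (TTAAGCCG, off=3): no sites

Pooled cuts: [44]

Fragment lengths:
  [0,44): 44 bp
  [44,115): 71 bp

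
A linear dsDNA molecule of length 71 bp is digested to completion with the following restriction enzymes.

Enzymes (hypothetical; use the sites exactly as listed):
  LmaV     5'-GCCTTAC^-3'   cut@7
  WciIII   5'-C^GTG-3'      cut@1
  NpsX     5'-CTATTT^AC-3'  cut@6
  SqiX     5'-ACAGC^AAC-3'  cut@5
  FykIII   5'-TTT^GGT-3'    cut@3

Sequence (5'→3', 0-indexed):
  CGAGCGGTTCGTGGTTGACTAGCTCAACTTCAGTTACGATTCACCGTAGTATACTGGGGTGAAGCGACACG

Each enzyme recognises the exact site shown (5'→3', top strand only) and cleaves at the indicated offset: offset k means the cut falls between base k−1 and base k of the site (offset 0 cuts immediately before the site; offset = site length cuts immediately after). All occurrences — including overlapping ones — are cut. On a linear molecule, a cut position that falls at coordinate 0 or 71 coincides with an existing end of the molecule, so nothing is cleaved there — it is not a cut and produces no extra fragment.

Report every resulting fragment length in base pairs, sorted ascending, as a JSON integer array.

Scan for sites:
  LmaV (GCCTTAC, off=7): no sites
  WciIII (CGTG, off=1): starts [9] → cuts [10]
  NpsX (CTATTTAC, off=6): no sites
  SqiX (ACAGCAAC, off=5): no sites
  FykIII (TTTGGT, off=3): no sites

Pooled cuts: [10]

Fragment lengths:
  [0,10): 10 bp
  [10,71): 61 bp

[10,61]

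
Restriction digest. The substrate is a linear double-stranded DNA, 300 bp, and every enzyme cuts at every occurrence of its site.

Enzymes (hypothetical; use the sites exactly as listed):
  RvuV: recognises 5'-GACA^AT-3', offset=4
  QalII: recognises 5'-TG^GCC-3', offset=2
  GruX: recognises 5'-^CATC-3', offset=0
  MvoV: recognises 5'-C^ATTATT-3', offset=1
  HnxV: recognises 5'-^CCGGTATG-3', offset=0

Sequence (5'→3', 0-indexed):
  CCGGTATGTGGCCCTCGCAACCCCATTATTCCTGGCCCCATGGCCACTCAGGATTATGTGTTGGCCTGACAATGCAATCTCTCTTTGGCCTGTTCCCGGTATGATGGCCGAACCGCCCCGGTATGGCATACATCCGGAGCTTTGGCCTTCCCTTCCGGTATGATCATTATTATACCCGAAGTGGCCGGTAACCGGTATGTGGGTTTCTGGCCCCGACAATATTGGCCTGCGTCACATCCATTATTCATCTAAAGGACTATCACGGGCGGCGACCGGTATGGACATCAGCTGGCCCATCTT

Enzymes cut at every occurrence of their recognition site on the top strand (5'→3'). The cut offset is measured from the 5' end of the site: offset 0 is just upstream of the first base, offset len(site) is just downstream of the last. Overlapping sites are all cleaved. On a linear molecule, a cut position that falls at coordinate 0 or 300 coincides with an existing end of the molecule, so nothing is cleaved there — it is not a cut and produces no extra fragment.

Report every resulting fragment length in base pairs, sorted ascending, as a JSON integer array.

[3,5,6,6,6,8,8,8,8,9,9,10,10,10,10,10,11,11,11,13,14,14,16,18,18,21,27]

Scan for sites:
  RvuV (GACAAT, off=4): starts [67, 214] → cuts [71, 218]
  QalII (TGGCC, off=2): starts [8, 32, 40, 61, 85, 104, 142, 181, 207, 222, 289] → cuts [10, 34, 42, 63, 87, 106, 144, 183, 209, 224, 291]
  GruX (CATC, off=0): starts [130, 234, 245, 282, 294] → cuts [130, 234, 245, 282, 294]
  MvoV (CATTATT, off=1): starts [23, 164, 238] → cuts [24, 165, 239]
  HnxV (CCGGTATG, off=0): starts [0, 95, 117, 154, 191, 272] → cuts [95, 117, 154, 191, 272] (position 0 is a terminus of the linear molecule — no cut)

All cut coordinates (distinct, sorted): [10, 24, 34, 42, 63, 71, 87, 95, 106, 117, 130, 144, 154, 165, 183, 191, 209, 218, 224, 234, 239, 245, 272, 282, 291, 294]

Fragment lengths:
  [0,10): 10 bp
  [10,24): 14 bp
  [24,34): 10 bp
  [34,42): 8 bp
  [42,63): 21 bp
  [63,71): 8 bp
  [71,87): 16 bp
  [87,95): 8 bp
  [95,106): 11 bp
  [106,117): 11 bp
  [117,130): 13 bp
  [130,144): 14 bp
  [144,154): 10 bp
  [154,165): 11 bp
  [165,183): 18 bp
  [183,191): 8 bp
  [191,209): 18 bp
  [209,218): 9 bp
  [218,224): 6 bp
  [224,234): 10 bp
  [234,239): 5 bp
  [239,245): 6 bp
  [245,272): 27 bp
  [272,282): 10 bp
  [282,291): 9 bp
  [291,294): 3 bp
  [294,300): 6 bp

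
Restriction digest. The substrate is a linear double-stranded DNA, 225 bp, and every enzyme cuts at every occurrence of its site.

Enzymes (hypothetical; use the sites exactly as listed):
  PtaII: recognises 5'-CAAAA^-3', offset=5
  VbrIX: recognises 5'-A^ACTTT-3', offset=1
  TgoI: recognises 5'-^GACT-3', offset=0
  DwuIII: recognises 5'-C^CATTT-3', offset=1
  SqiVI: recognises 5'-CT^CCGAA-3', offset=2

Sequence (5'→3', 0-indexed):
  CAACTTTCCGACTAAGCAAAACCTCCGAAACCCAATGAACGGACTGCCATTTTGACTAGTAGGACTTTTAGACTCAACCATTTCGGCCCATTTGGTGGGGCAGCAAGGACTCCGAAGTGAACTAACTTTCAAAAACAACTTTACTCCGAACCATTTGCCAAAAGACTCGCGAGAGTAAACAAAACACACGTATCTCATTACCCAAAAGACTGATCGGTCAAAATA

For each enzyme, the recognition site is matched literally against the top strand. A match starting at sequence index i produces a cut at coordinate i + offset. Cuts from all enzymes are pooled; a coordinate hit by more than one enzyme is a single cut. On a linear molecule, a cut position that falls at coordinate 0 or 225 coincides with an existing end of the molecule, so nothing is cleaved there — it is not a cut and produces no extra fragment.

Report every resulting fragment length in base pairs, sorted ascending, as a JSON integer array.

[2,2,3,3,4,6,6,6,7,8,8,8,9,10,10,12,12,13,16,17,19,21,23]

Scan for sites:
  PtaII (CAAAA, off=5): starts [16, 129, 158, 179, 202, 218] → cuts [21, 134, 163, 184, 207, 223]
  VbrIX (AACTTT, off=1): starts [1, 123, 136] → cuts [2, 124, 137]
  TgoI (GACT, off=0): starts [9, 41, 53, 62, 70, 107, 163, 207] → cuts [9, 41, 53, 62, 70, 107, 163, 207]
  DwuIII (CCATTT, off=1): starts [46, 77, 87, 150] → cuts [47, 78, 88, 151]
  SqiVI (CTCCGAA, off=2): starts [22, 109, 143] → cuts [24, 111, 145]

All cut coordinates (distinct, sorted): [2, 9, 21, 24, 41, 47, 53, 62, 70, 78, 88, 107, 111, 124, 134, 137, 145, 151, 163, 184, 207, 223]

Fragments:
  [0,2): 2 bp
  [2,9): 7 bp
  [9,21): 12 bp
  [21,24): 3 bp
  [24,41): 17 bp
  [41,47): 6 bp
  [47,53): 6 bp
  [53,62): 9 bp
  [62,70): 8 bp
  [70,78): 8 bp
  [78,88): 10 bp
  [88,107): 19 bp
  [107,111): 4 bp
  [111,124): 13 bp
  [124,134): 10 bp
  [134,137): 3 bp
  [137,145): 8 bp
  [145,151): 6 bp
  [151,163): 12 bp
  [163,184): 21 bp
  [184,207): 23 bp
  [207,223): 16 bp
  [223,225): 2 bp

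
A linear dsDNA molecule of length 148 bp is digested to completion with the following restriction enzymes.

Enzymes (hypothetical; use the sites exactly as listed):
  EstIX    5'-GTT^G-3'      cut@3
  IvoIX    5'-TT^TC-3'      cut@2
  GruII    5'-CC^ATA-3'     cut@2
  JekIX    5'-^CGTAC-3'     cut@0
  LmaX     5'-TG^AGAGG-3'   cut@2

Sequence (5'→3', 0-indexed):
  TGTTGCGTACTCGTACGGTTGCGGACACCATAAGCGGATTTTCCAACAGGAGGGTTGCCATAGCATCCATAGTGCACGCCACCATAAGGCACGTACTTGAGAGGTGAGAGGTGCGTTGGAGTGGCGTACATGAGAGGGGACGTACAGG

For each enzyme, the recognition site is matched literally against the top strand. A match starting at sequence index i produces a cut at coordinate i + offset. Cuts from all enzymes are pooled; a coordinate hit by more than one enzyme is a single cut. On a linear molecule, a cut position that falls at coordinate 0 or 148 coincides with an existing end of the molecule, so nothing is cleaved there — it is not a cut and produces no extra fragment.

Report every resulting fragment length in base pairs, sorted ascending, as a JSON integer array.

Per-enzyme occurrences:
  EstIX (GTTG, off=3): starts [1, 17, 53, 114] → cuts [4, 20, 56, 117]
  IvoIX (TTTC, off=2): starts [39] → cuts [41]
  GruII (CCATA, off=2): starts [27, 57, 66, 81] → cuts [29, 59, 68, 83]
  JekIX (CGTAC, off=0): starts [5, 11, 91, 124, 140] → cuts [5, 11, 91, 124, 140]
  LmaX (TGAGAGG, off=2): starts [97, 104, 130] → cuts [99, 106, 132]

All cut coordinates (distinct, sorted): [4, 5, 11, 20, 29, 41, 56, 59, 68, 83, 91, 99, 106, 117, 124, 132, 140]

Fragment lengths:
  [0,4): 4 bp
  [4,5): 1 bp
  [5,11): 6 bp
  [11,20): 9 bp
  [20,29): 9 bp
  [29,41): 12 bp
  [41,56): 15 bp
  [56,59): 3 bp
  [59,68): 9 bp
  [68,83): 15 bp
  [83,91): 8 bp
  [91,99): 8 bp
  [99,106): 7 bp
  [106,117): 11 bp
  [117,124): 7 bp
  [124,132): 8 bp
  [132,140): 8 bp
  [140,148): 8 bp

[1,3,4,6,7,7,8,8,8,8,8,9,9,9,11,12,15,15]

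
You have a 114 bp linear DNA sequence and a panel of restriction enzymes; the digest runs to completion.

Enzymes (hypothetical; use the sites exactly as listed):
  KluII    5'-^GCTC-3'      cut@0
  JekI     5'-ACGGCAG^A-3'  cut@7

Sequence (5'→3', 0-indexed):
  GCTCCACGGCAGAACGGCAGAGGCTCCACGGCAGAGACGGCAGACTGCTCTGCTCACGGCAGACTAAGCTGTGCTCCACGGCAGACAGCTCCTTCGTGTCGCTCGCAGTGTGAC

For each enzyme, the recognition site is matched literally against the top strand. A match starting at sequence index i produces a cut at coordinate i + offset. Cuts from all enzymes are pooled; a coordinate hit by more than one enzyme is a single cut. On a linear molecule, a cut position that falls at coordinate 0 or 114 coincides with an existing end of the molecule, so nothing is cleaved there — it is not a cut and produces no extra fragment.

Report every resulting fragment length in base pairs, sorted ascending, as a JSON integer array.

Per-enzyme occurrences:
  KluII (GCTC, off=0): starts [0, 22, 46, 51, 72, 87, 100] → cuts [22, 46, 51, 72, 87, 100] (position 0 is a terminus of the linear molecule — no cut)
  JekI (ACGGCAGA, off=7): starts [5, 13, 27, 36, 55, 77] → cuts [12, 20, 34, 43, 62, 84]

Pooled cuts: [12, 20, 22, 34, 43, 46, 51, 62, 72, 84, 87, 100]

Fragments:
  [0,12): 12 bp
  [12,20): 8 bp
  [20,22): 2 bp
  [22,34): 12 bp
  [34,43): 9 bp
  [43,46): 3 bp
  [46,51): 5 bp
  [51,62): 11 bp
  [62,72): 10 bp
  [72,84): 12 bp
  [84,87): 3 bp
  [87,100): 13 bp
  [100,114): 14 bp

[2,3,3,5,8,9,10,11,12,12,12,13,14]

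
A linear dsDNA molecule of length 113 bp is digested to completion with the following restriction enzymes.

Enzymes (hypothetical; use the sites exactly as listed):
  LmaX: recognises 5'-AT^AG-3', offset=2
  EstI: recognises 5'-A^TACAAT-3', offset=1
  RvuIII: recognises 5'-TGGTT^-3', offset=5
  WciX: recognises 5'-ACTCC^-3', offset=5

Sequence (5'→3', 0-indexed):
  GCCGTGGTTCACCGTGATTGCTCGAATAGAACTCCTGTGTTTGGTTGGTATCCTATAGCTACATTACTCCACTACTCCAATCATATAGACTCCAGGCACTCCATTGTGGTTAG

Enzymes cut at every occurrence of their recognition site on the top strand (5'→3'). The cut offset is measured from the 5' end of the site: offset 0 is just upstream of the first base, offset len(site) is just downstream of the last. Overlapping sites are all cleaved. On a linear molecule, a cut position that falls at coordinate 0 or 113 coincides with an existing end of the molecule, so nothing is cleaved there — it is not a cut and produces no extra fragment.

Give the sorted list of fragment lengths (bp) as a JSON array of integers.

Site scan:
  LmaX ATAG/2: at [25, 54, 84] ⇒ [27, 56, 86]
  EstI (ATACAAT, off=1): no sites
  RvuIII TGGTT/5: at [4, 41, 106] ⇒ [9, 46, 111]
  WciX ACTCC/5: at [30, 65, 73, 88, 97] ⇒ [35, 70, 78, 93, 102]

Pooled cuts: [9, 27, 35, 46, 56, 70, 78, 86, 93, 102, 111]

Fragments:
  [0,9): 9 bp
  [9,27): 18 bp
  [27,35): 8 bp
  [35,46): 11 bp
  [46,56): 10 bp
  [56,70): 14 bp
  [70,78): 8 bp
  [78,86): 8 bp
  [86,93): 7 bp
  [93,102): 9 bp
  [102,111): 9 bp
  [111,113): 2 bp

[2,7,8,8,8,9,9,9,10,11,14,18]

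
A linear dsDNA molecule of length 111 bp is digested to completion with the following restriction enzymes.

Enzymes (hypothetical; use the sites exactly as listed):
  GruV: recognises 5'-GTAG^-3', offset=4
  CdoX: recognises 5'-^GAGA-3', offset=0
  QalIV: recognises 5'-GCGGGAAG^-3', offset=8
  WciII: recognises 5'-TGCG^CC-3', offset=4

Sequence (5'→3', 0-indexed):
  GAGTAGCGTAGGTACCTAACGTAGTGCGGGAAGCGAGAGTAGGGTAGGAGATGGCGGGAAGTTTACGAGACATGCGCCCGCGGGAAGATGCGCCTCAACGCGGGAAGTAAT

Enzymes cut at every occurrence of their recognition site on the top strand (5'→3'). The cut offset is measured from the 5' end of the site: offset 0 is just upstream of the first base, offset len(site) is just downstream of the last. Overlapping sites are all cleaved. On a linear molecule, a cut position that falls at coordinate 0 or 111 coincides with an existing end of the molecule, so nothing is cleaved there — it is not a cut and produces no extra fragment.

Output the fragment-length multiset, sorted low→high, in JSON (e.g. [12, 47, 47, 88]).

Scan for sites:
  GruV GTAG/4: at [2, 7, 20, 38, 43] ⇒ [6, 11, 24, 42, 47]
  CdoX GAGA/0: at [34, 47, 66] ⇒ [34, 47, 66]
  QalIV GCGGGAAG/8: at [25, 53, 79, 99] ⇒ [33, 61, 87, 107]
  WciII TGCGCC/4: at [72, 88] ⇒ [76, 92]

All cut coordinates (distinct, sorted): [6, 11, 24, 33, 34, 42, 47, 61, 66, 76, 87, 92, 107]

Fragments:
  [0,6): 6 bp
  [6,11): 5 bp
  [11,24): 13 bp
  [24,33): 9 bp
  [33,34): 1 bp
  [34,42): 8 bp
  [42,47): 5 bp
  [47,61): 14 bp
  [61,66): 5 bp
  [66,76): 10 bp
  [76,87): 11 bp
  [87,92): 5 bp
  [92,107): 15 bp
  [107,111): 4 bp

[1,4,5,5,5,5,6,8,9,10,11,13,14,15]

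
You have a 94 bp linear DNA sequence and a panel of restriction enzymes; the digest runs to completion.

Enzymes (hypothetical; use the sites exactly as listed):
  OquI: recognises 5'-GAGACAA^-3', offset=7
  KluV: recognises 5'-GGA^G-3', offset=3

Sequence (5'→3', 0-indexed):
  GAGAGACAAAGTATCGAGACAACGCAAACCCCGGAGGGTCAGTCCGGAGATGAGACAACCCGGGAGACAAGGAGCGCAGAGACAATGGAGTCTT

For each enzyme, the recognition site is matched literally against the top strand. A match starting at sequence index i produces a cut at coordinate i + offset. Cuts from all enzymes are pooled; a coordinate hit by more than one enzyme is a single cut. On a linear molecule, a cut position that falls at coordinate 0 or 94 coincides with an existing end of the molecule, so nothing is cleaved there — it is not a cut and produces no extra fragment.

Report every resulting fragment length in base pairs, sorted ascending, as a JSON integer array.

[3,4,5,5,7,9,10,12,13,13,13]

Per-enzyme occurrences:
  OquI (GAGACAA, off=7): starts [2, 15, 51, 63, 78] → cuts [9, 22, 58, 70, 85]
  KluV (GGAG, off=3): starts [32, 45, 62, 70, 86] → cuts [35, 48, 65, 73, 89]

All cut coordinates (distinct, sorted): [9, 22, 35, 48, 58, 65, 70, 73, 85, 89]

Fragments:
  [0,9): 9 bp
  [9,22): 13 bp
  [22,35): 13 bp
  [35,48): 13 bp
  [48,58): 10 bp
  [58,65): 7 bp
  [65,70): 5 bp
  [70,73): 3 bp
  [73,85): 12 bp
  [85,89): 4 bp
  [89,94): 5 bp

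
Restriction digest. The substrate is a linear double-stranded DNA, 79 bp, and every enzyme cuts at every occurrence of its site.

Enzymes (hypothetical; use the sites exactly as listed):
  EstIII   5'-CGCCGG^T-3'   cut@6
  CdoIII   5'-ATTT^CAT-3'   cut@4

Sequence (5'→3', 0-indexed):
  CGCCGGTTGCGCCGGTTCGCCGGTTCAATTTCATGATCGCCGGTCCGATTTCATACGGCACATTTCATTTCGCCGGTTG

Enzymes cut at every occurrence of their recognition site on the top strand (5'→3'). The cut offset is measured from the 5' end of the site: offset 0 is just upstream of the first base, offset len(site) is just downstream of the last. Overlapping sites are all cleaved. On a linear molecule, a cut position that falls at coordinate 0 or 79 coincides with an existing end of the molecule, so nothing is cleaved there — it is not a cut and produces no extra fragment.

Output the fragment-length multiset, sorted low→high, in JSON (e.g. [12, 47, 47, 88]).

Per-enzyme occurrences:
  EstIII (CGCCGGT, off=6): starts [0, 9, 17, 37, 70] → cuts [6, 15, 23, 43, 76]
  CdoIII (ATTTCAT, off=4): starts [27, 47, 61] → cuts [31, 51, 65]

Pooled cuts: [6, 15, 23, 31, 43, 51, 65, 76]

Fragment lengths:
  [0,6): 6 bp
  [6,15): 9 bp
  [15,23): 8 bp
  [23,31): 8 bp
  [31,43): 12 bp
  [43,51): 8 bp
  [51,65): 14 bp
  [65,76): 11 bp
  [76,79): 3 bp

[3,6,8,8,8,9,11,12,14]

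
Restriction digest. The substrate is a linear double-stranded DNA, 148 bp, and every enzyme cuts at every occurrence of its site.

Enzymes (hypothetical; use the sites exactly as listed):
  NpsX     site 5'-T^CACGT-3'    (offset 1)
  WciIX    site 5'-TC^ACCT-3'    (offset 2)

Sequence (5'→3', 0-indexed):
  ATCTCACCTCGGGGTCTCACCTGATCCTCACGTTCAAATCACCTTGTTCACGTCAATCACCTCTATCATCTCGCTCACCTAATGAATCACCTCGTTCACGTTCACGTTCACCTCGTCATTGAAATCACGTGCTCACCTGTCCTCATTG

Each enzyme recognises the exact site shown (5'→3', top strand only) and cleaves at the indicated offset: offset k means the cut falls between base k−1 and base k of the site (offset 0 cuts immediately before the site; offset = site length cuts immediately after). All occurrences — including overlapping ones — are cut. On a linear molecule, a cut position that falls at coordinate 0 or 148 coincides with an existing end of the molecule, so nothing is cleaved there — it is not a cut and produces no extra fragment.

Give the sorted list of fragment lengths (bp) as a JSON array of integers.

[5,6,7,8,8,9,10,10,12,12,13,14,16,18]

Scan for sites:
  NpsX TCACGT/1: at [27, 47, 95, 101, 124] ⇒ [28, 48, 96, 102, 125]
  WciIX TCACCT/2: at [3, 16, 38, 56, 74, 86, 107, 132] ⇒ [5, 18, 40, 58, 76, 88, 109, 134]

All cut coordinates (distinct, sorted): [5, 18, 28, 40, 48, 58, 76, 88, 96, 102, 109, 125, 134]

Fragments:
  [0,5): 5 bp
  [5,18): 13 bp
  [18,28): 10 bp
  [28,40): 12 bp
  [40,48): 8 bp
  [48,58): 10 bp
  [58,76): 18 bp
  [76,88): 12 bp
  [88,96): 8 bp
  [96,102): 6 bp
  [102,109): 7 bp
  [109,125): 16 bp
  [125,134): 9 bp
  [134,148): 14 bp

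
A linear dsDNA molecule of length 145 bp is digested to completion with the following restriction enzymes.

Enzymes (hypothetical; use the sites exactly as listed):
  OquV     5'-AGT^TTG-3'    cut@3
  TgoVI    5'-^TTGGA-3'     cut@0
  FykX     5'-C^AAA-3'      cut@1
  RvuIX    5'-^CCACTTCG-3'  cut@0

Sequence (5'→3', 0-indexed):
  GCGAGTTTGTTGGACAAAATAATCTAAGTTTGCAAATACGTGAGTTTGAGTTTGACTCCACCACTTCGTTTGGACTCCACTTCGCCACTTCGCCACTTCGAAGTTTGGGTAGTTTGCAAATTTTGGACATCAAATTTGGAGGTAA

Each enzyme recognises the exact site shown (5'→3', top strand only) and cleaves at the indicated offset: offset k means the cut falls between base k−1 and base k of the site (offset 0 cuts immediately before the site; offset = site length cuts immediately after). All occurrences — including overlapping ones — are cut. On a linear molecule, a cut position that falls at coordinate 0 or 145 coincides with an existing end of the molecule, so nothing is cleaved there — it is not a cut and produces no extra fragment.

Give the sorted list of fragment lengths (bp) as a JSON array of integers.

Site scan:
  OquV AGTTTG/3: at [3, 26, 42, 48, 101, 110] ⇒ [6, 29, 45, 51, 104, 113]
  TgoVI TTGGA/0: at [9, 69, 122, 135] ⇒ [9, 69, 122, 135]
  FykX CAAA/1: at [14, 32, 116, 130] ⇒ [15, 33, 117, 131]
  RvuIX CCACTTCG/0: at [60, 76, 84, 92] ⇒ [60, 76, 84, 92]

Pooled cuts: [6, 9, 15, 29, 33, 45, 51, 60, 69, 76, 84, 92, 104, 113, 117, 122, 131, 135]

Fragments:
  [0,6): 6 bp
  [6,9): 3 bp
  [9,15): 6 bp
  [15,29): 14 bp
  [29,33): 4 bp
  [33,45): 12 bp
  [45,51): 6 bp
  [51,60): 9 bp
  [60,69): 9 bp
  [69,76): 7 bp
  [76,84): 8 bp
  [84,92): 8 bp
  [92,104): 12 bp
  [104,113): 9 bp
  [113,117): 4 bp
  [117,122): 5 bp
  [122,131): 9 bp
  [131,135): 4 bp
  [135,145): 10 bp

[3,4,4,4,5,6,6,6,7,8,8,9,9,9,9,10,12,12,14]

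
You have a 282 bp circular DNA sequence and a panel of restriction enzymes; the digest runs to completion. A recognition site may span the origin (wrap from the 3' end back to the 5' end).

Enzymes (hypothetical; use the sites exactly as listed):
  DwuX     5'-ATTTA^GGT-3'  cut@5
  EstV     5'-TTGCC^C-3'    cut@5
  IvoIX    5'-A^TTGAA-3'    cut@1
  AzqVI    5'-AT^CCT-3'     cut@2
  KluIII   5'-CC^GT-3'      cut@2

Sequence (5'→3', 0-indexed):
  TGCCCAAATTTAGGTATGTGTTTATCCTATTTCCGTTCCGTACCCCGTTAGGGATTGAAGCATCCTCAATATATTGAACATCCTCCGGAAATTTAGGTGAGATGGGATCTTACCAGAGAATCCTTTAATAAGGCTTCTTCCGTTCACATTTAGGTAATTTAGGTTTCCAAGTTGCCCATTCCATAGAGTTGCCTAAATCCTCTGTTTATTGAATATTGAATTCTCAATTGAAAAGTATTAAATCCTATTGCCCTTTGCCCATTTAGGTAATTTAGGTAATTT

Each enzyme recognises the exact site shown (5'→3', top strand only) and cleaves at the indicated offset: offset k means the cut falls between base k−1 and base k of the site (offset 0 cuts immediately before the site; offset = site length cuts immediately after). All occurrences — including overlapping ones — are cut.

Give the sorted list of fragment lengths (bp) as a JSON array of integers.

[5,6,7,7,7,8,8,8,9,9,9,9,9,10,10,11,12,12,13,14,15,16,20,22,26]

Scan for sites:
  DwuX (ATTTAGGT, off=5): starts [7, 90, 147, 156, 260, 269] → cuts [12, 95, 152, 161, 265, 274]
  EstV (TTGCCC, off=5): starts [171, 247, 254, 281] → cuts [4, 176, 252, 259]
  IvoIX (ATTGAA, off=1): starts [53, 72, 207, 214, 226] → cuts [54, 73, 208, 215, 227]
  AzqVI (ATCCT, off=2): starts [23, 61, 79, 119, 196, 241] → cuts [25, 63, 81, 121, 198, 243]
  KluIII (CCGT, off=2): starts [32, 37, 44, 139] → cuts [34, 39, 46, 141]

All cut coordinates (distinct, sorted): [4, 12, 25, 34, 39, 46, 54, 63, 73, 81, 95, 121, 141, 152, 161, 176, 198, 208, 215, 227, 243, 252, 259, 265, 274]

Fragments:
  4→12: 8 bp
  12→25: 13 bp
  25→34: 9 bp
  34→39: 5 bp
  39→46: 7 bp
  46→54: 8 bp
  54→63: 9 bp
  63→73: 10 bp
  73→81: 8 bp
  81→95: 14 bp
  95→121: 26 bp
  121→141: 20 bp
  141→152: 11 bp
  152→161: 9 bp
  161→176: 15 bp
  176→198: 22 bp
  198→208: 10 bp
  208→215: 7 bp
  215→227: 12 bp
  227→243: 16 bp
  243→252: 9 bp
  252→259: 7 bp
  259→265: 6 bp
  265→274: 9 bp
  274→4 (wrap): 282-274+4 = 12 bp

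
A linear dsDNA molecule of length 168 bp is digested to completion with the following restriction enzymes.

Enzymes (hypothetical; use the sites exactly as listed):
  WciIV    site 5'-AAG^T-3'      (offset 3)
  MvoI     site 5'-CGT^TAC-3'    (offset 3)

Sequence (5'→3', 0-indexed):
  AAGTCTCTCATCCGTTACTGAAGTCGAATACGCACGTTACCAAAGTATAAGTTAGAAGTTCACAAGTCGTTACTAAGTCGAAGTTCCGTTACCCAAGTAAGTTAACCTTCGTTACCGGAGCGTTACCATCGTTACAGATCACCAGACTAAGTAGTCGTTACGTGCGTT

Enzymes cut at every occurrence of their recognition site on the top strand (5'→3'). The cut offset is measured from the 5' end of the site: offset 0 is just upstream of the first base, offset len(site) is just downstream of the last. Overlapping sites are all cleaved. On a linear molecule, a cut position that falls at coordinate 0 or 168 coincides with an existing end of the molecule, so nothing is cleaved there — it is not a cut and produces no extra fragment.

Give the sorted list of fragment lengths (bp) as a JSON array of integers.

Site scan:
  WciIV (AAGT, off=3): starts [0, 20, 42, 48, 55, 63, 74, 80, 94, 98, 148] → cuts [3, 23, 45, 51, 58, 66, 77, 83, 97, 101, 151]
  MvoI (CGTTAC, off=3): starts [12, 34, 67, 86, 109, 120, 129, 155] → cuts [15, 37, 70, 89, 112, 123, 132, 158]

All cut coordinates (distinct, sorted): [3, 15, 23, 37, 45, 51, 58, 66, 70, 77, 83, 89, 97, 101, 112, 123, 132, 151, 158]

Fragment lengths:
  [0,3): 3 bp
  [3,15): 12 bp
  [15,23): 8 bp
  [23,37): 14 bp
  [37,45): 8 bp
  [45,51): 6 bp
  [51,58): 7 bp
  [58,66): 8 bp
  [66,70): 4 bp
  [70,77): 7 bp
  [77,83): 6 bp
  [83,89): 6 bp
  [89,97): 8 bp
  [97,101): 4 bp
  [101,112): 11 bp
  [112,123): 11 bp
  [123,132): 9 bp
  [132,151): 19 bp
  [151,158): 7 bp
  [158,168): 10 bp

[3,4,4,6,6,6,7,7,7,8,8,8,8,9,10,11,11,12,14,19]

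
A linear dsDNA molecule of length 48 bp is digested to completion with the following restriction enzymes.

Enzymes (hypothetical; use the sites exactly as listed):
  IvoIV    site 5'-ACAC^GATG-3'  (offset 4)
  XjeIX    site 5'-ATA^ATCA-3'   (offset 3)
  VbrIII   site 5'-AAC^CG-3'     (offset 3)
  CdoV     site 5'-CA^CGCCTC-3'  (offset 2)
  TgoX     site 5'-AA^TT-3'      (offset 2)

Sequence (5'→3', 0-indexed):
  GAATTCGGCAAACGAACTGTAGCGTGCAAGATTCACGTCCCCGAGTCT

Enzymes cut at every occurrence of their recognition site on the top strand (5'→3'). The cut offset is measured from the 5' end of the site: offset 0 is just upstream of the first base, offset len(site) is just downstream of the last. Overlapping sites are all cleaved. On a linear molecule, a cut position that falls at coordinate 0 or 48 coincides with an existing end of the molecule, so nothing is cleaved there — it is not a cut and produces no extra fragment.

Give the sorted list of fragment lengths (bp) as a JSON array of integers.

[3,45]

Per-enzyme occurrences:
  IvoIV (ACACGATG, off=4): no sites
  XjeIX (ATAATCA, off=3): no sites
  VbrIII (AACCG, off=3): no sites
  CdoV (CACGCCTC, off=2): no sites
  TgoX (AATT, off=2): starts [1] → cuts [3]

All cut coordinates (distinct, sorted): [3]

Fragment lengths:
  [0,3): 3 bp
  [3,48): 45 bp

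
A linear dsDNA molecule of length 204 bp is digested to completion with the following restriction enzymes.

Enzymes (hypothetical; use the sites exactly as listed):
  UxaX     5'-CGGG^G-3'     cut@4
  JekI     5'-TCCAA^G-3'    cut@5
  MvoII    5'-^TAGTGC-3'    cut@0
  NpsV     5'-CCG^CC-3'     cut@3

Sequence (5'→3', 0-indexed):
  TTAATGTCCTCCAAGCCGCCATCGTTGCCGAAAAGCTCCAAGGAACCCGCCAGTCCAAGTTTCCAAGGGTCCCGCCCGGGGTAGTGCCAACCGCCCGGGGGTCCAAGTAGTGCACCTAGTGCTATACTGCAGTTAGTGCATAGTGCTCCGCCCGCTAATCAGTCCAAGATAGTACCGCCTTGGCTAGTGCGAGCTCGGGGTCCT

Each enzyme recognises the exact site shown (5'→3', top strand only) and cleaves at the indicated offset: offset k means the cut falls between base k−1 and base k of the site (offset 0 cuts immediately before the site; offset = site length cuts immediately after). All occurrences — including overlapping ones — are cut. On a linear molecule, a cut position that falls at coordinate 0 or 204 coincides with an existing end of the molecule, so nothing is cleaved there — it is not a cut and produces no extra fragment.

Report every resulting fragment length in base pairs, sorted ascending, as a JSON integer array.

[1,1,4,5,6,6,7,7,7,8,8,8,9,9,10,10,12,14,15,17,17,23]

Scan for sites:
  UxaX CGGGG/4: at [76, 95, 195] ⇒ [80, 99, 199]
  JekI TCCAAG/5: at [9, 36, 53, 61, 101, 162] ⇒ [14, 41, 58, 66, 106, 167]
  MvoII TAGTGC/0: at [81, 107, 116, 133, 140, 184] ⇒ [81, 107, 116, 133, 140, 184]
  NpsV CCGCC/3: at [15, 46, 71, 90, 147, 174] ⇒ [18, 49, 74, 93, 150, 177]

All cut coordinates (distinct, sorted): [14, 18, 41, 49, 58, 66, 74, 80, 81, 93, 99, 106, 107, 116, 133, 140, 150, 167, 177, 184, 199]

Fragments:
  [0,14): 14 bp
  [14,18): 4 bp
  [18,41): 23 bp
  [41,49): 8 bp
  [49,58): 9 bp
  [58,66): 8 bp
  [66,74): 8 bp
  [74,80): 6 bp
  [80,81): 1 bp
  [81,93): 12 bp
  [93,99): 6 bp
  [99,106): 7 bp
  [106,107): 1 bp
  [107,116): 9 bp
  [116,133): 17 bp
  [133,140): 7 bp
  [140,150): 10 bp
  [150,167): 17 bp
  [167,177): 10 bp
  [177,184): 7 bp
  [184,199): 15 bp
  [199,204): 5 bp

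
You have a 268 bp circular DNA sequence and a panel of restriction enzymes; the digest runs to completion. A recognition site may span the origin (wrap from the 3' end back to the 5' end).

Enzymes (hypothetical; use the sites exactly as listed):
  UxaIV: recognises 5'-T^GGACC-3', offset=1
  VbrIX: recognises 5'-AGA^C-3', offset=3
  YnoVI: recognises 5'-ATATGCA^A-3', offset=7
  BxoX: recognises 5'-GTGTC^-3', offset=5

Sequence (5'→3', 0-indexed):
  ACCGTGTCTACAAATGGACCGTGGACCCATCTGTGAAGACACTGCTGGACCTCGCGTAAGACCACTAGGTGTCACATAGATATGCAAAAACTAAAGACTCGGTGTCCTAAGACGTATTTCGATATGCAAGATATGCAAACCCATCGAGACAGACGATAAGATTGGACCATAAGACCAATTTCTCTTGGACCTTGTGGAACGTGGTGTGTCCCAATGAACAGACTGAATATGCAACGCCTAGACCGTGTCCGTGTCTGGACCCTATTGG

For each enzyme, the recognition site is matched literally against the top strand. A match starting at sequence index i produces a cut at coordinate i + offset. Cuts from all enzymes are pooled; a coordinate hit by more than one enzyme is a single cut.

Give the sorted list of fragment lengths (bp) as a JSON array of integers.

Site scan:
  UxaIV (TGGACC, off=1): starts [14, 21, 45, 162, 185, 255, 265] → cuts [15, 22, 46, 163, 186, 256, 266]
  VbrIX (AGAC, off=3): starts [36, 58, 94, 109, 146, 150, 171, 219, 239] → cuts [39, 61, 97, 112, 149, 153, 174, 222, 242]
  YnoVI (ATATGCAA, off=7): starts [79, 121, 130, 226] → cuts [86, 128, 137, 233]
  BxoX (GTGTC, off=5): starts [3, 68, 101, 205, 244, 250] → cuts [8, 73, 106, 210, 249, 255]

Pooled cuts: [8, 15, 22, 39, 46, 61, 73, 86, 97, 106, 112, 128, 137, 149, 153, 163, 174, 186, 210, 222, 233, 242, 249, 255, 256, 266]

Fragments:
  8→15: 7 bp
  15→22: 7 bp
  22→39: 17 bp
  39→46: 7 bp
  46→61: 15 bp
  61→73: 12 bp
  73→86: 13 bp
  86→97: 11 bp
  97→106: 9 bp
  106→112: 6 bp
  112→128: 16 bp
  128→137: 9 bp
  137→149: 12 bp
  149→153: 4 bp
  153→163: 10 bp
  163→174: 11 bp
  174→186: 12 bp
  186→210: 24 bp
  210→222: 12 bp
  222→233: 11 bp
  233→242: 9 bp
  242→249: 7 bp
  249→255: 6 bp
  255→256: 1 bp
  256→266: 10 bp
  266→8 (wrap): 268-266+8 = 10 bp

[1,4,6,6,7,7,7,7,9,9,9,10,10,10,11,11,11,12,12,12,12,13,15,16,17,24]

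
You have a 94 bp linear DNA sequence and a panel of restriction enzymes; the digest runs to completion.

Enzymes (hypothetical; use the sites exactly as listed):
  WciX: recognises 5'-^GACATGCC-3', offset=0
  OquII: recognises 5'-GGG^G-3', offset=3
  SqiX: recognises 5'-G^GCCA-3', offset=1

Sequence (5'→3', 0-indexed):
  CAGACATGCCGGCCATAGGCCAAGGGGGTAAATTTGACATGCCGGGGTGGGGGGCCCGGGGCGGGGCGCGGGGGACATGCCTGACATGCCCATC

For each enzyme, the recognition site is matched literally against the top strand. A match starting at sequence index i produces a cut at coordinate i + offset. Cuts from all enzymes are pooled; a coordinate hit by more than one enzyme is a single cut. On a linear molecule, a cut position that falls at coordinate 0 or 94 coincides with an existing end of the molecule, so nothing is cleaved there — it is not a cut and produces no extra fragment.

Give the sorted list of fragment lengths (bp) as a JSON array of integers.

[1,1,1,1,2,5,5,7,7,7,8,8,9,9,11,12]

Site scan:
  WciX (GACATGCC, off=0): starts [2, 35, 73, 82] → cuts [2, 35, 73, 82]
  OquII (GGGG, off=3): starts [23, 24, 43, 48, 49, 50, 57, 62, 69, 70] → cuts [26, 27, 46, 51, 52, 53, 60, 65, 72, 73]
  SqiX (GGCCA, off=1): starts [10, 17] → cuts [11, 18]

Pooled cuts: [2, 11, 18, 26, 27, 35, 46, 51, 52, 53, 60, 65, 72, 73, 82]

Fragment lengths:
  [0,2): 2 bp
  [2,11): 9 bp
  [11,18): 7 bp
  [18,26): 8 bp
  [26,27): 1 bp
  [27,35): 8 bp
  [35,46): 11 bp
  [46,51): 5 bp
  [51,52): 1 bp
  [52,53): 1 bp
  [53,60): 7 bp
  [60,65): 5 bp
  [65,72): 7 bp
  [72,73): 1 bp
  [73,82): 9 bp
  [82,94): 12 bp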